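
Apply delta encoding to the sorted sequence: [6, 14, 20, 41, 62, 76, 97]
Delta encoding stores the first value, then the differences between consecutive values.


First value: 6
Deltas:
  14 - 6 = 8
  20 - 14 = 6
  41 - 20 = 21
  62 - 41 = 21
  76 - 62 = 14
  97 - 76 = 21


Delta encoded: [6, 8, 6, 21, 21, 14, 21]


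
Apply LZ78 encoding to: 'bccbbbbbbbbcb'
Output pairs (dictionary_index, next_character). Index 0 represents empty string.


LZ78 encoding steps:
Dictionary: {0: ''}
Step 1: w='' (idx 0), next='b' -> output (0, 'b'), add 'b' as idx 1
Step 2: w='' (idx 0), next='c' -> output (0, 'c'), add 'c' as idx 2
Step 3: w='c' (idx 2), next='b' -> output (2, 'b'), add 'cb' as idx 3
Step 4: w='b' (idx 1), next='b' -> output (1, 'b'), add 'bb' as idx 4
Step 5: w='bb' (idx 4), next='b' -> output (4, 'b'), add 'bbb' as idx 5
Step 6: w='bb' (idx 4), next='c' -> output (4, 'c'), add 'bbc' as idx 6
Step 7: w='b' (idx 1), end of input -> output (1, '')


Encoded: [(0, 'b'), (0, 'c'), (2, 'b'), (1, 'b'), (4, 'b'), (4, 'c'), (1, '')]


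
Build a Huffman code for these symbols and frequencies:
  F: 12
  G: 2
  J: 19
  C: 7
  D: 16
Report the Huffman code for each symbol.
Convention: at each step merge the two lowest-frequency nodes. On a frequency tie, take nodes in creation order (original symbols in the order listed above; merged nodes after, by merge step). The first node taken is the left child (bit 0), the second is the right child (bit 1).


Huffman tree construction:
Step 1: Merge G(2) + C(7) = 9
Step 2: Merge (G+C)(9) + F(12) = 21
Step 3: Merge D(16) + J(19) = 35
Step 4: Merge ((G+C)+F)(21) + (D+J)(35) = 56
Read each symbol's code off the tree from the root (left child = 0, right child = 1).

Codes:
  F: 01 (length 2)
  G: 000 (length 3)
  J: 11 (length 2)
  C: 001 (length 3)
  D: 10 (length 2)
Average code length: 121/56 = 2.1607 bits/symbol


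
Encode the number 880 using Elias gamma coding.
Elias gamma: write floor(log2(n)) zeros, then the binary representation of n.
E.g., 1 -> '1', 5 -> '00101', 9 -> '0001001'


num_bits = floor(log2(880)) + 1 = 10
leading_zeros = num_bits - 1 = 9
binary(880) = 1101110000

Elias gamma(880) = '000000000' + '1101110000' = 0000000001101110000 (19 bits)


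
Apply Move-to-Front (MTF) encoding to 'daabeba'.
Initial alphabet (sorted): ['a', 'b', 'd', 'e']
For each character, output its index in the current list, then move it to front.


MTF encoding:
'd': index 2 in ['a', 'b', 'd', 'e'] -> ['d', 'a', 'b', 'e']
'a': index 1 in ['d', 'a', 'b', 'e'] -> ['a', 'd', 'b', 'e']
'a': index 0 in ['a', 'd', 'b', 'e'] -> ['a', 'd', 'b', 'e']
'b': index 2 in ['a', 'd', 'b', 'e'] -> ['b', 'a', 'd', 'e']
'e': index 3 in ['b', 'a', 'd', 'e'] -> ['e', 'b', 'a', 'd']
'b': index 1 in ['e', 'b', 'a', 'd'] -> ['b', 'e', 'a', 'd']
'a': index 2 in ['b', 'e', 'a', 'd'] -> ['a', 'b', 'e', 'd']


Output: [2, 1, 0, 2, 3, 1, 2]


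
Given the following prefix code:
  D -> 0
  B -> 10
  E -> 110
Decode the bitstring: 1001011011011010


Decoding step by step:
Bits 10 -> B
Bits 0 -> D
Bits 10 -> B
Bits 110 -> E
Bits 110 -> E
Bits 110 -> E
Bits 10 -> B


Decoded message: BDBEEEB


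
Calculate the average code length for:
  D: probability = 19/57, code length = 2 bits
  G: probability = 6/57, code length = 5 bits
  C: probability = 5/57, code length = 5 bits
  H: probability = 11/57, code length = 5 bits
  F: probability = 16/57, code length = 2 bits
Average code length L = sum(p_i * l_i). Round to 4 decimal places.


Weighted contributions p_i * l_i:
  D: (19/57) * 2 = 38/57
  G: (6/57) * 5 = 30/57
  C: (5/57) * 5 = 25/57
  H: (11/57) * 5 = 55/57
  F: (16/57) * 2 = 32/57
Sum = (38 + 30 + 25 + 55 + 32)/57 = 180/57

L = 180/57 = 3.1579 bits/symbol


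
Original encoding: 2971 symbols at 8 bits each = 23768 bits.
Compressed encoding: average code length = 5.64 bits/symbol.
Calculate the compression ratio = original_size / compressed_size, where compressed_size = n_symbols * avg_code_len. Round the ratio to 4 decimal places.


original_size = n_symbols * orig_bits = 2971 * 8 = 23768 bits
compressed_size = n_symbols * avg_code_len = 2971 * 5.64 = 16756.44 bits
ratio = original_size / compressed_size = 23768 / 16756.44 = 1.4184

Compression ratio = 1.4184


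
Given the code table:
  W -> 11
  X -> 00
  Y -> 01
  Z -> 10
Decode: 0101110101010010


Decoding:
01 -> Y
01 -> Y
11 -> W
01 -> Y
01 -> Y
01 -> Y
00 -> X
10 -> Z


Result: YYWYYYXZ


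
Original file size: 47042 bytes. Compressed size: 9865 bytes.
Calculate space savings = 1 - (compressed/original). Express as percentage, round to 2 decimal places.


ratio = compressed/original = 9865/47042 = 0.209706
savings = 1 - ratio = 1 - 0.209706 = 0.790294
as a percentage: 0.790294 * 100 = 79.03%

Space savings = 1 - 9865/47042 = 79.03%


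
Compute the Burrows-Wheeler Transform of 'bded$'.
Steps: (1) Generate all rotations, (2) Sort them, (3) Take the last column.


Rotations (sorted):
  0: $bded -> last char: d
  1: bded$ -> last char: $
  2: d$bde -> last char: e
  3: ded$b -> last char: b
  4: ed$bd -> last char: d


BWT = d$ebd


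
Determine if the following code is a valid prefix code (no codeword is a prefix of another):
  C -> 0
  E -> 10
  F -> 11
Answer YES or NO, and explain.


Checking each pair (does one codeword prefix another?):
  C='0' vs E='10': no prefix
  C='0' vs F='11': no prefix
  E='10' vs C='0': no prefix
  E='10' vs F='11': no prefix
  F='11' vs C='0': no prefix
  F='11' vs E='10': no prefix
No violation found over all pairs.

YES -- this is a valid prefix code. No codeword is a prefix of any other codeword.


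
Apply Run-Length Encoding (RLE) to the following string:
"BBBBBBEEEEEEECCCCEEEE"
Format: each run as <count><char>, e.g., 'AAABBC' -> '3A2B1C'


Scanning runs left to right:
  i=0: run of 'B' x 6 -> '6B'
  i=6: run of 'E' x 7 -> '7E'
  i=13: run of 'C' x 4 -> '4C'
  i=17: run of 'E' x 4 -> '4E'

RLE = 6B7E4C4E


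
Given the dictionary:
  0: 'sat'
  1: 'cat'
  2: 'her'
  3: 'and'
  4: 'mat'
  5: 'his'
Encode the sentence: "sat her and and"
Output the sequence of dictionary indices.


Look up each word in the dictionary:
  'sat' -> 0
  'her' -> 2
  'and' -> 3
  'and' -> 3

Encoded: [0, 2, 3, 3]


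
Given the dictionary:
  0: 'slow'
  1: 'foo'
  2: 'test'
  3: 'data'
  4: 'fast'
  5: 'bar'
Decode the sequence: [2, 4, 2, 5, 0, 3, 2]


Look up each index in the dictionary:
  2 -> 'test'
  4 -> 'fast'
  2 -> 'test'
  5 -> 'bar'
  0 -> 'slow'
  3 -> 'data'
  2 -> 'test'

Decoded: "test fast test bar slow data test"


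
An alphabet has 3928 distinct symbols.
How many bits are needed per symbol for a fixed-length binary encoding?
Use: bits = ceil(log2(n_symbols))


log2(3928) = 11.9396
Bracket: 2^11 = 2048 < 3928 <= 2^12 = 4096
So ceil(log2(3928)) = 12

bits = ceil(log2(3928)) = ceil(11.9396) = 12 bits


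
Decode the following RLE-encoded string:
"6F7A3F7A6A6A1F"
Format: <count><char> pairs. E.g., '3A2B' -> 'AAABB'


Expanding each <count><char> pair:
  6F -> 'FFFFFF'
  7A -> 'AAAAAAA'
  3F -> 'FFF'
  7A -> 'AAAAAAA'
  6A -> 'AAAAAA'
  6A -> 'AAAAAA'
  1F -> 'F'

Decoded = FFFFFFAAAAAAAFFFAAAAAAAAAAAAAAAAAAAF


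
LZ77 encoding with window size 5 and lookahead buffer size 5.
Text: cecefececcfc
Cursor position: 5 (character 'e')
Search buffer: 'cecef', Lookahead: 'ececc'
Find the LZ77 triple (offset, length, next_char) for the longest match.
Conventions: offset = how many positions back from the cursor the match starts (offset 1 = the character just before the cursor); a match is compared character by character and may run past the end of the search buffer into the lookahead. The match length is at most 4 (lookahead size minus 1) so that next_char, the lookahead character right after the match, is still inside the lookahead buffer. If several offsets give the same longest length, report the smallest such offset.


Try each offset into the search buffer:
  offset=1 (pos 4, char 'f'): match length 0
  offset=2 (pos 3, char 'e'): match length 1
  offset=3 (pos 2, char 'c'): match length 0
  offset=4 (pos 1, char 'e'): match length 3
  offset=5 (pos 0, char 'c'): match length 0
Longest match has length 3 at offset 4.
next_char = character at position 5 + 3 = 8 -> 'c'

Best match: offset=4, length=3 (matching 'ece' starting at position 1)
LZ77 triple: (4, 3, 'c')


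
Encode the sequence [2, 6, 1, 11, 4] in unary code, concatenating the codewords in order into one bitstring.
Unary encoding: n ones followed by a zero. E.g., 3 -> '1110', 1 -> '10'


Encode each number as n ones followed by a terminating 0:
  2 -> 110 (3 bits)
  6 -> 1111110 (7 bits)
  1 -> 10 (2 bits)
  11 -> 111111111110 (12 bits)
  4 -> 11110 (5 bits)
Total length = 3 + 7 + 2 + 12 + 5 = 29 bits.

Unary([2, 6, 1, 11, 4]) = 11011111101011111111111011110 (29 bits)


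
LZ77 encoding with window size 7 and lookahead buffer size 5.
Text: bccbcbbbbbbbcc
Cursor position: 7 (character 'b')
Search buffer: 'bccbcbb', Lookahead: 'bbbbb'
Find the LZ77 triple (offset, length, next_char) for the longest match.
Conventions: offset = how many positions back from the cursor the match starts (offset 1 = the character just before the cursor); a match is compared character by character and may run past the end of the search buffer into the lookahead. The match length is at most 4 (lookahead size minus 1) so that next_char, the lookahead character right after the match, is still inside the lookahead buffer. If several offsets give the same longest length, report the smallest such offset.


Try each offset into the search buffer:
  offset=1 (pos 6, char 'b'): match length 4
  offset=2 (pos 5, char 'b'): match length 4
  offset=3 (pos 4, char 'c'): match length 0
  offset=4 (pos 3, char 'b'): match length 1
  offset=5 (pos 2, char 'c'): match length 0
  offset=6 (pos 1, char 'c'): match length 0
  offset=7 (pos 0, char 'b'): match length 1
Longest match has length 4, found at offsets 1, 2; take the smallest, offset 1.
next_char = character at position 7 + 4 = 11 -> 'b'

Best match: offset=1, length=4 (matching 'bbbb' starting at position 6)
LZ77 triple: (1, 4, 'b')


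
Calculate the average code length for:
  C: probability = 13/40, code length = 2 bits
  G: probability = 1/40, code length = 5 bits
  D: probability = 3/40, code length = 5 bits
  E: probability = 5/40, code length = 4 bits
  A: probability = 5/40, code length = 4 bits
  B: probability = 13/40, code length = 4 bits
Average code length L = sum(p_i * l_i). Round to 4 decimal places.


Weighted contributions p_i * l_i:
  C: (13/40) * 2 = 26/40
  G: (1/40) * 5 = 5/40
  D: (3/40) * 5 = 15/40
  E: (5/40) * 4 = 20/40
  A: (5/40) * 4 = 20/40
  B: (13/40) * 4 = 52/40
Sum = (26 + 5 + 15 + 20 + 20 + 52)/40 = 138/40

L = 138/40 = 3.4500 bits/symbol


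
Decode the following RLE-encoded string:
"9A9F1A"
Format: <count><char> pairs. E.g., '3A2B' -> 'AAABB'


Expanding each <count><char> pair:
  9A -> 'AAAAAAAAA'
  9F -> 'FFFFFFFFF'
  1A -> 'A'

Decoded = AAAAAAAAAFFFFFFFFFA


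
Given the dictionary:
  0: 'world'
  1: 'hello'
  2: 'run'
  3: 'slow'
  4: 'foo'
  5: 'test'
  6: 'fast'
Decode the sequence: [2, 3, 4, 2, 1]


Look up each index in the dictionary:
  2 -> 'run'
  3 -> 'slow'
  4 -> 'foo'
  2 -> 'run'
  1 -> 'hello'

Decoded: "run slow foo run hello"


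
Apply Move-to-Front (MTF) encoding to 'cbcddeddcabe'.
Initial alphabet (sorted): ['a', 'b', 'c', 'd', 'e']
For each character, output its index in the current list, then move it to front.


MTF encoding:
'c': index 2 in ['a', 'b', 'c', 'd', 'e'] -> ['c', 'a', 'b', 'd', 'e']
'b': index 2 in ['c', 'a', 'b', 'd', 'e'] -> ['b', 'c', 'a', 'd', 'e']
'c': index 1 in ['b', 'c', 'a', 'd', 'e'] -> ['c', 'b', 'a', 'd', 'e']
'd': index 3 in ['c', 'b', 'a', 'd', 'e'] -> ['d', 'c', 'b', 'a', 'e']
'd': index 0 in ['d', 'c', 'b', 'a', 'e'] -> ['d', 'c', 'b', 'a', 'e']
'e': index 4 in ['d', 'c', 'b', 'a', 'e'] -> ['e', 'd', 'c', 'b', 'a']
'd': index 1 in ['e', 'd', 'c', 'b', 'a'] -> ['d', 'e', 'c', 'b', 'a']
'd': index 0 in ['d', 'e', 'c', 'b', 'a'] -> ['d', 'e', 'c', 'b', 'a']
'c': index 2 in ['d', 'e', 'c', 'b', 'a'] -> ['c', 'd', 'e', 'b', 'a']
'a': index 4 in ['c', 'd', 'e', 'b', 'a'] -> ['a', 'c', 'd', 'e', 'b']
'b': index 4 in ['a', 'c', 'd', 'e', 'b'] -> ['b', 'a', 'c', 'd', 'e']
'e': index 4 in ['b', 'a', 'c', 'd', 'e'] -> ['e', 'b', 'a', 'c', 'd']


Output: [2, 2, 1, 3, 0, 4, 1, 0, 2, 4, 4, 4]


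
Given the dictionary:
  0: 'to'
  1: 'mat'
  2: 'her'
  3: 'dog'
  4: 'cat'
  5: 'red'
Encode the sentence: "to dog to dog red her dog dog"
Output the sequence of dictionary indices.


Look up each word in the dictionary:
  'to' -> 0
  'dog' -> 3
  'to' -> 0
  'dog' -> 3
  'red' -> 5
  'her' -> 2
  'dog' -> 3
  'dog' -> 3

Encoded: [0, 3, 0, 3, 5, 2, 3, 3]


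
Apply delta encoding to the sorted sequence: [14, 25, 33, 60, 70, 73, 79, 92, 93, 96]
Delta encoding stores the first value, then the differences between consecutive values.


First value: 14
Deltas:
  25 - 14 = 11
  33 - 25 = 8
  60 - 33 = 27
  70 - 60 = 10
  73 - 70 = 3
  79 - 73 = 6
  92 - 79 = 13
  93 - 92 = 1
  96 - 93 = 3


Delta encoded: [14, 11, 8, 27, 10, 3, 6, 13, 1, 3]


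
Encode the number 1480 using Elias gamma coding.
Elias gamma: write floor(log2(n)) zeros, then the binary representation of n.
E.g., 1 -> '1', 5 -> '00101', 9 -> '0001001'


num_bits = floor(log2(1480)) + 1 = 11
leading_zeros = num_bits - 1 = 10
binary(1480) = 10111001000

Elias gamma(1480) = '0000000000' + '10111001000' = 000000000010111001000 (21 bits)


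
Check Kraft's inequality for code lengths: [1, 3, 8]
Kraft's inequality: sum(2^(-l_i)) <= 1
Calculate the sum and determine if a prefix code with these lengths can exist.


Sum = 2^(-1) + 2^(-3) + 2^(-8)
    = 0.5 + 0.125 + 0.00390625
    = 161/256 = 0.62890625
Since 0.62890625 <= 1, Kraft's inequality IS satisfied.
A prefix code with these lengths CAN exist.

Kraft sum = 0.62890625. Satisfied.


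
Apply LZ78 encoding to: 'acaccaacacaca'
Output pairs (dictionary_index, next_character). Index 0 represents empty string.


LZ78 encoding steps:
Dictionary: {0: ''}
Step 1: w='' (idx 0), next='a' -> output (0, 'a'), add 'a' as idx 1
Step 2: w='' (idx 0), next='c' -> output (0, 'c'), add 'c' as idx 2
Step 3: w='a' (idx 1), next='c' -> output (1, 'c'), add 'ac' as idx 3
Step 4: w='c' (idx 2), next='a' -> output (2, 'a'), add 'ca' as idx 4
Step 5: w='ac' (idx 3), next='a' -> output (3, 'a'), add 'aca' as idx 5
Step 6: w='ca' (idx 4), next='c' -> output (4, 'c'), add 'cac' as idx 6
Step 7: w='a' (idx 1), end of input -> output (1, '')


Encoded: [(0, 'a'), (0, 'c'), (1, 'c'), (2, 'a'), (3, 'a'), (4, 'c'), (1, '')]


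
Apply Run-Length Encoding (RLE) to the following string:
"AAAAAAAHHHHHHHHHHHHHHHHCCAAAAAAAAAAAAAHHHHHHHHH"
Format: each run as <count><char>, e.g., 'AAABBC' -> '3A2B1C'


Scanning runs left to right:
  i=0: run of 'A' x 7 -> '7A'
  i=7: run of 'H' x 16 -> '16H'
  i=23: run of 'C' x 2 -> '2C'
  i=25: run of 'A' x 13 -> '13A'
  i=38: run of 'H' x 9 -> '9H'

RLE = 7A16H2C13A9H


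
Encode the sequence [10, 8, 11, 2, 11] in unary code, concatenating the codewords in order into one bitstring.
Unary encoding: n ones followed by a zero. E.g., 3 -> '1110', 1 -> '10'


Encode each number as n ones followed by a terminating 0:
  10 -> 11111111110 (11 bits)
  8 -> 111111110 (9 bits)
  11 -> 111111111110 (12 bits)
  2 -> 110 (3 bits)
  11 -> 111111111110 (12 bits)
Total length = 11 + 9 + 12 + 3 + 12 = 47 bits.

Unary([10, 8, 11, 2, 11]) = 11111111110111111110111111111110110111111111110 (47 bits)


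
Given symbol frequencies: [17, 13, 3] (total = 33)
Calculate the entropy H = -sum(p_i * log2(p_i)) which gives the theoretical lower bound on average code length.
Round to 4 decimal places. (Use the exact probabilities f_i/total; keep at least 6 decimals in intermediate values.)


Per-symbol terms -p_i * log2(p_i) with p_i = f_i/33:
  p = 17/33 = 0.515152: log2(p) = -0.956931, -p*log2(p) = 0.492965
  p = 13/33 = 0.393939: log2(p) = -1.343954, -p*log2(p) = 0.529437
  p = 3/33 = 0.090909: log2(p) = -3.459432, -p*log2(p) = 0.314494
H = 0.492965 + 0.529437 + 0.314494 = 1.336896

H = 1.3369 bits/symbol


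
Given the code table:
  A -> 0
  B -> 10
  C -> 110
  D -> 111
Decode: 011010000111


Decoding:
0 -> A
110 -> C
10 -> B
0 -> A
0 -> A
0 -> A
111 -> D


Result: ACBAAAD


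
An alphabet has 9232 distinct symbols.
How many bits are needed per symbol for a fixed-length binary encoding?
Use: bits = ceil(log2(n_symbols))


log2(9232) = 13.1724
Bracket: 2^13 = 8192 < 9232 <= 2^14 = 16384
So ceil(log2(9232)) = 14

bits = ceil(log2(9232)) = ceil(13.1724) = 14 bits


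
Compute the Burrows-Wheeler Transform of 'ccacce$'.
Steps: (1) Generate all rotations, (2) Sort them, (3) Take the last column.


Rotations (sorted):
  0: $ccacce -> last char: e
  1: acce$cc -> last char: c
  2: cacce$c -> last char: c
  3: ccacce$ -> last char: $
  4: cce$cca -> last char: a
  5: ce$ccac -> last char: c
  6: e$ccacc -> last char: c


BWT = ecc$acc


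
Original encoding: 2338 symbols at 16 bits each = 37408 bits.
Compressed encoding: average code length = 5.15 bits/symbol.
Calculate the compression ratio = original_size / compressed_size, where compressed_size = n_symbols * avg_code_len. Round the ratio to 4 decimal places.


original_size = n_symbols * orig_bits = 2338 * 16 = 37408 bits
compressed_size = n_symbols * avg_code_len = 2338 * 5.15 = 12040.7 bits
ratio = original_size / compressed_size = 37408 / 12040.7 = 3.1068

Compression ratio = 3.1068


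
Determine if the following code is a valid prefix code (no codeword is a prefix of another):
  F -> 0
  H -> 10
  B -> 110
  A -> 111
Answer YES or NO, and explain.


Checking each pair (does one codeword prefix another?):
  F='0' vs H='10': no prefix
  F='0' vs B='110': no prefix
  F='0' vs A='111': no prefix
  H='10' vs F='0': no prefix
  H='10' vs B='110': no prefix
  H='10' vs A='111': no prefix
  B='110' vs F='0': no prefix
  B='110' vs H='10': no prefix
  B='110' vs A='111': no prefix
  A='111' vs F='0': no prefix
  A='111' vs H='10': no prefix
  A='111' vs B='110': no prefix
No violation found over all pairs.

YES -- this is a valid prefix code. No codeword is a prefix of any other codeword.


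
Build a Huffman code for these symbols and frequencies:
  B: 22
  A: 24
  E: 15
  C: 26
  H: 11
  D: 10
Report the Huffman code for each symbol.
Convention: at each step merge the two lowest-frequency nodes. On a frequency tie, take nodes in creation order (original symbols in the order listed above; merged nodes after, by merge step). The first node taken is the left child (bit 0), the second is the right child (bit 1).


Huffman tree construction:
Step 1: Merge D(10) + H(11) = 21
Step 2: Merge E(15) + (D+H)(21) = 36
Step 3: Merge B(22) + A(24) = 46
Step 4: Merge C(26) + (E+(D+H))(36) = 62
Step 5: Merge (B+A)(46) + (C+(E+(D+H)))(62) = 108
Read each symbol's code off the tree from the root (left child = 0, right child = 1).

Codes:
  B: 00 (length 2)
  A: 01 (length 2)
  E: 110 (length 3)
  C: 10 (length 2)
  H: 1111 (length 4)
  D: 1110 (length 4)
Average code length: 273/108 = 2.5278 bits/symbol


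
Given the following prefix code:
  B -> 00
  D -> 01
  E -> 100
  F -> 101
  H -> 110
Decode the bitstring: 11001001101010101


Decoding step by step:
Bits 110 -> H
Bits 01 -> D
Bits 00 -> B
Bits 110 -> H
Bits 101 -> F
Bits 01 -> D
Bits 01 -> D


Decoded message: HDBHFDD


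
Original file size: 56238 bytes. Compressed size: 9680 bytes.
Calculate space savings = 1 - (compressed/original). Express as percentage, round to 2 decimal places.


ratio = compressed/original = 9680/56238 = 0.172126
savings = 1 - ratio = 1 - 0.172126 = 0.827874
as a percentage: 0.827874 * 100 = 82.79%

Space savings = 1 - 9680/56238 = 82.79%


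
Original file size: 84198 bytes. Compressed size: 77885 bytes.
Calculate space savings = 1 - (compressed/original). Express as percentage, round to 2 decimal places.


ratio = compressed/original = 77885/84198 = 0.925022
savings = 1 - ratio = 1 - 0.925022 = 0.074978
as a percentage: 0.074978 * 100 = 7.5%

Space savings = 1 - 77885/84198 = 7.5%


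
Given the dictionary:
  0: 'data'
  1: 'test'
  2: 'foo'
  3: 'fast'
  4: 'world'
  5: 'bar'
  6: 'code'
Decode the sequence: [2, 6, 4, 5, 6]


Look up each index in the dictionary:
  2 -> 'foo'
  6 -> 'code'
  4 -> 'world'
  5 -> 'bar'
  6 -> 'code'

Decoded: "foo code world bar code"


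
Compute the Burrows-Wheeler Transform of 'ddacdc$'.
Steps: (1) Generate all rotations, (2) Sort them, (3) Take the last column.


Rotations (sorted):
  0: $ddacdc -> last char: c
  1: acdc$dd -> last char: d
  2: c$ddacd -> last char: d
  3: cdc$dda -> last char: a
  4: dacdc$d -> last char: d
  5: dc$ddac -> last char: c
  6: ddacdc$ -> last char: $


BWT = cddadc$


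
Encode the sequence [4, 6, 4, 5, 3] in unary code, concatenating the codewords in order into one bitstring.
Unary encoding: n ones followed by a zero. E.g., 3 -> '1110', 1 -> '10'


Encode each number as n ones followed by a terminating 0:
  4 -> 11110 (5 bits)
  6 -> 1111110 (7 bits)
  4 -> 11110 (5 bits)
  5 -> 111110 (6 bits)
  3 -> 1110 (4 bits)
Total length = 5 + 7 + 5 + 6 + 4 = 27 bits.

Unary([4, 6, 4, 5, 3]) = 111101111110111101111101110 (27 bits)


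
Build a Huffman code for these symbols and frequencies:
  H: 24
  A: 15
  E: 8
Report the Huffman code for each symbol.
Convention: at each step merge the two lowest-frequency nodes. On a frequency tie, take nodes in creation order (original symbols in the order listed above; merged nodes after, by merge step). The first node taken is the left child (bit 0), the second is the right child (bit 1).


Huffman tree construction:
Step 1: Merge E(8) + A(15) = 23
Step 2: Merge (E+A)(23) + H(24) = 47
Read each symbol's code off the tree from the root (left child = 0, right child = 1).

Codes:
  H: 1 (length 1)
  A: 01 (length 2)
  E: 00 (length 2)
Average code length: 70/47 = 1.4894 bits/symbol


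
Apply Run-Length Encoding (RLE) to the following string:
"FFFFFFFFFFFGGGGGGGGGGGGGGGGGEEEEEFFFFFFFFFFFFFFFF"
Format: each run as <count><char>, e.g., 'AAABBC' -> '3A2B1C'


Scanning runs left to right:
  i=0: run of 'F' x 11 -> '11F'
  i=11: run of 'G' x 17 -> '17G'
  i=28: run of 'E' x 5 -> '5E'
  i=33: run of 'F' x 16 -> '16F'

RLE = 11F17G5E16F


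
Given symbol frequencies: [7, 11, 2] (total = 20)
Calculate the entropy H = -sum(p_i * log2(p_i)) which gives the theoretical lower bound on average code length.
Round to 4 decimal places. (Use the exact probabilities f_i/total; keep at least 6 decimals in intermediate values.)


Per-symbol terms -p_i * log2(p_i) with p_i = f_i/20:
  p = 7/20 = 0.350000: log2(p) = -1.514573, -p*log2(p) = 0.530101
  p = 11/20 = 0.550000: log2(p) = -0.862496, -p*log2(p) = 0.474373
  p = 2/20 = 0.100000: log2(p) = -3.321928, -p*log2(p) = 0.332193
H = 0.530101 + 0.474373 + 0.332193 = 1.336667

H = 1.3367 bits/symbol


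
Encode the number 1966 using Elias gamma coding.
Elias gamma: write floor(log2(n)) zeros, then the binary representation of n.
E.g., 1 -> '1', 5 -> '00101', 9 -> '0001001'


num_bits = floor(log2(1966)) + 1 = 11
leading_zeros = num_bits - 1 = 10
binary(1966) = 11110101110

Elias gamma(1966) = '0000000000' + '11110101110' = 000000000011110101110 (21 bits)


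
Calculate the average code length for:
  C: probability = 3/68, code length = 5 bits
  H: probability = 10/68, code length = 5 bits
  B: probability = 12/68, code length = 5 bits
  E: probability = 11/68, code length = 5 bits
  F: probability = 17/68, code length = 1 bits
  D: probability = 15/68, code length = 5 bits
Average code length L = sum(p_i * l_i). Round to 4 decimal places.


Weighted contributions p_i * l_i:
  C: (3/68) * 5 = 15/68
  H: (10/68) * 5 = 50/68
  B: (12/68) * 5 = 60/68
  E: (11/68) * 5 = 55/68
  F: (17/68) * 1 = 17/68
  D: (15/68) * 5 = 75/68
Sum = (15 + 50 + 60 + 55 + 17 + 75)/68 = 272/68

L = 272/68 = 4.0000 bits/symbol


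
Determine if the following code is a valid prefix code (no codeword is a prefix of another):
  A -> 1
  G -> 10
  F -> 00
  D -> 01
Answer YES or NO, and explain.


Checking each pair (does one codeword prefix another?):
  A='1' vs G='10': prefix -- VIOLATION

NO -- this is NOT a valid prefix code. A (1) is a prefix of G (10).


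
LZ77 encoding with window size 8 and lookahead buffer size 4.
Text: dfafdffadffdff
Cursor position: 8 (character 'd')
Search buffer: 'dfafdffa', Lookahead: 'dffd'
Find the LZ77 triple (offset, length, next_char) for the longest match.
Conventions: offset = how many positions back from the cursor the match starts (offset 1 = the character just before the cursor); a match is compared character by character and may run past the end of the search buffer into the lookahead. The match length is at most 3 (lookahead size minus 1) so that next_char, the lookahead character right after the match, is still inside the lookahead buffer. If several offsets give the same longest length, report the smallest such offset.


Try each offset into the search buffer:
  offset=1 (pos 7, char 'a'): match length 0
  offset=2 (pos 6, char 'f'): match length 0
  offset=3 (pos 5, char 'f'): match length 0
  offset=4 (pos 4, char 'd'): match length 3
  offset=5 (pos 3, char 'f'): match length 0
  offset=6 (pos 2, char 'a'): match length 0
  offset=7 (pos 1, char 'f'): match length 0
  offset=8 (pos 0, char 'd'): match length 2
Longest match has length 3 at offset 4.
next_char = character at position 8 + 3 = 11 -> 'd'

Best match: offset=4, length=3 (matching 'dff' starting at position 4)
LZ77 triple: (4, 3, 'd')


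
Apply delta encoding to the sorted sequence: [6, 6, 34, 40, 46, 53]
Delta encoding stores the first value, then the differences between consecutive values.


First value: 6
Deltas:
  6 - 6 = 0
  34 - 6 = 28
  40 - 34 = 6
  46 - 40 = 6
  53 - 46 = 7


Delta encoded: [6, 0, 28, 6, 6, 7]


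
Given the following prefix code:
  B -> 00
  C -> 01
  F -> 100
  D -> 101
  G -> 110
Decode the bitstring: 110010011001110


Decoding step by step:
Bits 110 -> G
Bits 01 -> C
Bits 00 -> B
Bits 110 -> G
Bits 01 -> C
Bits 110 -> G


Decoded message: GCBGCG


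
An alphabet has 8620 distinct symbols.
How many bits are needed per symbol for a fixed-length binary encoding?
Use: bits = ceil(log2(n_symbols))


log2(8620) = 13.0735
Bracket: 2^13 = 8192 < 8620 <= 2^14 = 16384
So ceil(log2(8620)) = 14

bits = ceil(log2(8620)) = ceil(13.0735) = 14 bits


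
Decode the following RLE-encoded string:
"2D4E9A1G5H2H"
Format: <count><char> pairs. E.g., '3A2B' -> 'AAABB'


Expanding each <count><char> pair:
  2D -> 'DD'
  4E -> 'EEEE'
  9A -> 'AAAAAAAAA'
  1G -> 'G'
  5H -> 'HHHHH'
  2H -> 'HH'

Decoded = DDEEEEAAAAAAAAAGHHHHHHH


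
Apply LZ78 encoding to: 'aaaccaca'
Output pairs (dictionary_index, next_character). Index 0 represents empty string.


LZ78 encoding steps:
Dictionary: {0: ''}
Step 1: w='' (idx 0), next='a' -> output (0, 'a'), add 'a' as idx 1
Step 2: w='a' (idx 1), next='a' -> output (1, 'a'), add 'aa' as idx 2
Step 3: w='' (idx 0), next='c' -> output (0, 'c'), add 'c' as idx 3
Step 4: w='c' (idx 3), next='a' -> output (3, 'a'), add 'ca' as idx 4
Step 5: w='ca' (idx 4), end of input -> output (4, '')


Encoded: [(0, 'a'), (1, 'a'), (0, 'c'), (3, 'a'), (4, '')]


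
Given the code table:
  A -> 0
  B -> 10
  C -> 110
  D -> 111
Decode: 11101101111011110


Decoding:
111 -> D
0 -> A
110 -> C
111 -> D
10 -> B
111 -> D
10 -> B


Result: DACDBDB


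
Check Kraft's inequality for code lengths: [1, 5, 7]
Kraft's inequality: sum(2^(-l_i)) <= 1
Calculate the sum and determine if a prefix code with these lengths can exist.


Sum = 2^(-1) + 2^(-5) + 2^(-7)
    = 0.5 + 0.03125 + 0.0078125
    = 69/128 = 0.5390625
Since 0.5390625 <= 1, Kraft's inequality IS satisfied.
A prefix code with these lengths CAN exist.

Kraft sum = 0.5390625. Satisfied.


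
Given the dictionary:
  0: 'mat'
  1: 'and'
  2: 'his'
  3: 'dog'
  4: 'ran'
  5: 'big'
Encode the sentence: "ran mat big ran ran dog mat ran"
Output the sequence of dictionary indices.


Look up each word in the dictionary:
  'ran' -> 4
  'mat' -> 0
  'big' -> 5
  'ran' -> 4
  'ran' -> 4
  'dog' -> 3
  'mat' -> 0
  'ran' -> 4

Encoded: [4, 0, 5, 4, 4, 3, 0, 4]


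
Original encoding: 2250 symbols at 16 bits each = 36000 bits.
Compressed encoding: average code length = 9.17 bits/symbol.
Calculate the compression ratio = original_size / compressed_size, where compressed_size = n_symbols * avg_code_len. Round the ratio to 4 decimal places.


original_size = n_symbols * orig_bits = 2250 * 16 = 36000 bits
compressed_size = n_symbols * avg_code_len = 2250 * 9.17 = 20632.5 bits
ratio = original_size / compressed_size = 36000 / 20632.5 = 1.7448

Compression ratio = 1.7448


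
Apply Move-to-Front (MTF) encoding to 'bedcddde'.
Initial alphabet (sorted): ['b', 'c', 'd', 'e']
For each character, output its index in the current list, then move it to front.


MTF encoding:
'b': index 0 in ['b', 'c', 'd', 'e'] -> ['b', 'c', 'd', 'e']
'e': index 3 in ['b', 'c', 'd', 'e'] -> ['e', 'b', 'c', 'd']
'd': index 3 in ['e', 'b', 'c', 'd'] -> ['d', 'e', 'b', 'c']
'c': index 3 in ['d', 'e', 'b', 'c'] -> ['c', 'd', 'e', 'b']
'd': index 1 in ['c', 'd', 'e', 'b'] -> ['d', 'c', 'e', 'b']
'd': index 0 in ['d', 'c', 'e', 'b'] -> ['d', 'c', 'e', 'b']
'd': index 0 in ['d', 'c', 'e', 'b'] -> ['d', 'c', 'e', 'b']
'e': index 2 in ['d', 'c', 'e', 'b'] -> ['e', 'd', 'c', 'b']


Output: [0, 3, 3, 3, 1, 0, 0, 2]


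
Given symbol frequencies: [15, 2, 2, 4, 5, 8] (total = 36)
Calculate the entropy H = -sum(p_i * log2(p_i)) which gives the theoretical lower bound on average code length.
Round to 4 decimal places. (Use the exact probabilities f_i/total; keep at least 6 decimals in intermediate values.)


Per-symbol terms -p_i * log2(p_i) with p_i = f_i/36:
  p = 15/36 = 0.416667: log2(p) = -1.263034, -p*log2(p) = 0.526264
  p = 2/36 = 0.055556: log2(p) = -4.169925, -p*log2(p) = 0.231663
  p = 2/36 = 0.055556: log2(p) = -4.169925, -p*log2(p) = 0.231663
  p = 4/36 = 0.111111: log2(p) = -3.169925, -p*log2(p) = 0.352214
  p = 5/36 = 0.138889: log2(p) = -2.847997, -p*log2(p) = 0.395555
  p = 8/36 = 0.222222: log2(p) = -2.169925, -p*log2(p) = 0.482206
H = 0.526264 + 0.231663 + 0.231663 + 0.352214 + 0.395555 + 0.482206 = 2.219565

H = 2.2196 bits/symbol


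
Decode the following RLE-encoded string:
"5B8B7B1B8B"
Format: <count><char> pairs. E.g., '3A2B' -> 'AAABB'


Expanding each <count><char> pair:
  5B -> 'BBBBB'
  8B -> 'BBBBBBBB'
  7B -> 'BBBBBBB'
  1B -> 'B'
  8B -> 'BBBBBBBB'

Decoded = BBBBBBBBBBBBBBBBBBBBBBBBBBBBB


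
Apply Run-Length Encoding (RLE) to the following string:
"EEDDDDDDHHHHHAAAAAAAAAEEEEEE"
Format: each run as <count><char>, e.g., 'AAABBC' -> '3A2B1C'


Scanning runs left to right:
  i=0: run of 'E' x 2 -> '2E'
  i=2: run of 'D' x 6 -> '6D'
  i=8: run of 'H' x 5 -> '5H'
  i=13: run of 'A' x 9 -> '9A'
  i=22: run of 'E' x 6 -> '6E'

RLE = 2E6D5H9A6E


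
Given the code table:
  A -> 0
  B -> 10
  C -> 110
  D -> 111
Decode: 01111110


Decoding:
0 -> A
111 -> D
111 -> D
0 -> A


Result: ADDA


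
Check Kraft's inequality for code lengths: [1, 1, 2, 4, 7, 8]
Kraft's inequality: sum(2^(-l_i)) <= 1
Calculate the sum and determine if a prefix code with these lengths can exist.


Sum = 2^(-1) + 2^(-1) + 2^(-2) + 2^(-4) + 2^(-7) + 2^(-8)
    = 0.5 + 0.5 + 0.25 + 0.0625 + 0.0078125 + 0.00390625
    = 339/256 = 1.32421875
Since 1.32421875 > 1, Kraft's inequality is NOT satisfied.
A prefix code with these lengths CANNOT exist.

Kraft sum = 1.32421875. Not satisfied.


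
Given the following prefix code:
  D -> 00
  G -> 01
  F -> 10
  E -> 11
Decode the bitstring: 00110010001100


Decoding step by step:
Bits 00 -> D
Bits 11 -> E
Bits 00 -> D
Bits 10 -> F
Bits 00 -> D
Bits 11 -> E
Bits 00 -> D


Decoded message: DEDFDED


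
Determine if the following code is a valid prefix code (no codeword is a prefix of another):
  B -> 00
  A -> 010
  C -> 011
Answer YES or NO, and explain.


Checking each pair (does one codeword prefix another?):
  B='00' vs A='010': no prefix
  B='00' vs C='011': no prefix
  A='010' vs B='00': no prefix
  A='010' vs C='011': no prefix
  C='011' vs B='00': no prefix
  C='011' vs A='010': no prefix
No violation found over all pairs.

YES -- this is a valid prefix code. No codeword is a prefix of any other codeword.


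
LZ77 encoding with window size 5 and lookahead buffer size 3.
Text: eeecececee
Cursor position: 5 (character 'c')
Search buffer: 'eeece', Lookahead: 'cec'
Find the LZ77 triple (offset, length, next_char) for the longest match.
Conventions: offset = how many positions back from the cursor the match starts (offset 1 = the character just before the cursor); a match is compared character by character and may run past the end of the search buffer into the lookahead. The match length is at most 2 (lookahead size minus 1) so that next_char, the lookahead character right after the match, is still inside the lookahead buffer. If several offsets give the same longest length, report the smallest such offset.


Try each offset into the search buffer:
  offset=1 (pos 4, char 'e'): match length 0
  offset=2 (pos 3, char 'c'): match length 2
  offset=3 (pos 2, char 'e'): match length 0
  offset=4 (pos 1, char 'e'): match length 0
  offset=5 (pos 0, char 'e'): match length 0
Longest match has length 2 at offset 2.
next_char = character at position 5 + 2 = 7 -> 'c'

Best match: offset=2, length=2 (matching 'ce' starting at position 3)
LZ77 triple: (2, 2, 'c')


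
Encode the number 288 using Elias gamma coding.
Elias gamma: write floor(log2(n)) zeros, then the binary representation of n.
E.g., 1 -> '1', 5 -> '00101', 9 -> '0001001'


num_bits = floor(log2(288)) + 1 = 9
leading_zeros = num_bits - 1 = 8
binary(288) = 100100000

Elias gamma(288) = '00000000' + '100100000' = 00000000100100000 (17 bits)


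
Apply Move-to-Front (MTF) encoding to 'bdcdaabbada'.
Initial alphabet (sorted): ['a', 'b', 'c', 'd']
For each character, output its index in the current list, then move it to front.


MTF encoding:
'b': index 1 in ['a', 'b', 'c', 'd'] -> ['b', 'a', 'c', 'd']
'd': index 3 in ['b', 'a', 'c', 'd'] -> ['d', 'b', 'a', 'c']
'c': index 3 in ['d', 'b', 'a', 'c'] -> ['c', 'd', 'b', 'a']
'd': index 1 in ['c', 'd', 'b', 'a'] -> ['d', 'c', 'b', 'a']
'a': index 3 in ['d', 'c', 'b', 'a'] -> ['a', 'd', 'c', 'b']
'a': index 0 in ['a', 'd', 'c', 'b'] -> ['a', 'd', 'c', 'b']
'b': index 3 in ['a', 'd', 'c', 'b'] -> ['b', 'a', 'd', 'c']
'b': index 0 in ['b', 'a', 'd', 'c'] -> ['b', 'a', 'd', 'c']
'a': index 1 in ['b', 'a', 'd', 'c'] -> ['a', 'b', 'd', 'c']
'd': index 2 in ['a', 'b', 'd', 'c'] -> ['d', 'a', 'b', 'c']
'a': index 1 in ['d', 'a', 'b', 'c'] -> ['a', 'd', 'b', 'c']


Output: [1, 3, 3, 1, 3, 0, 3, 0, 1, 2, 1]


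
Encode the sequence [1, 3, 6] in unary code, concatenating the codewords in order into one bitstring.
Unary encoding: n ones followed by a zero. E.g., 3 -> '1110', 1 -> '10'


Encode each number as n ones followed by a terminating 0:
  1 -> 10 (2 bits)
  3 -> 1110 (4 bits)
  6 -> 1111110 (7 bits)
Total length = 2 + 4 + 7 = 13 bits.

Unary([1, 3, 6]) = 1011101111110 (13 bits)


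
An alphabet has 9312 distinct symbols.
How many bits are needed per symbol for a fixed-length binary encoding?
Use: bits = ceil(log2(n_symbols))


log2(9312) = 13.1849
Bracket: 2^13 = 8192 < 9312 <= 2^14 = 16384
So ceil(log2(9312)) = 14

bits = ceil(log2(9312)) = ceil(13.1849) = 14 bits


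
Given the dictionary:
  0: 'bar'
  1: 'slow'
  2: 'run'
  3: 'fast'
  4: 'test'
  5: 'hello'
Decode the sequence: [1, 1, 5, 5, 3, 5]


Look up each index in the dictionary:
  1 -> 'slow'
  1 -> 'slow'
  5 -> 'hello'
  5 -> 'hello'
  3 -> 'fast'
  5 -> 'hello'

Decoded: "slow slow hello hello fast hello"


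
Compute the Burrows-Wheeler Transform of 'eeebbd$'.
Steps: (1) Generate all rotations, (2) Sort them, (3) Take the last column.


Rotations (sorted):
  0: $eeebbd -> last char: d
  1: bbd$eee -> last char: e
  2: bd$eeeb -> last char: b
  3: d$eeebb -> last char: b
  4: ebbd$ee -> last char: e
  5: eebbd$e -> last char: e
  6: eeebbd$ -> last char: $


BWT = debbee$


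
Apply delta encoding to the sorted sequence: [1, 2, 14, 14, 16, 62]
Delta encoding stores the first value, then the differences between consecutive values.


First value: 1
Deltas:
  2 - 1 = 1
  14 - 2 = 12
  14 - 14 = 0
  16 - 14 = 2
  62 - 16 = 46


Delta encoded: [1, 1, 12, 0, 2, 46]


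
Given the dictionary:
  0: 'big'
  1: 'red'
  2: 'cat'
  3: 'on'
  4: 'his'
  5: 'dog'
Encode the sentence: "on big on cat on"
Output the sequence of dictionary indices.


Look up each word in the dictionary:
  'on' -> 3
  'big' -> 0
  'on' -> 3
  'cat' -> 2
  'on' -> 3

Encoded: [3, 0, 3, 2, 3]


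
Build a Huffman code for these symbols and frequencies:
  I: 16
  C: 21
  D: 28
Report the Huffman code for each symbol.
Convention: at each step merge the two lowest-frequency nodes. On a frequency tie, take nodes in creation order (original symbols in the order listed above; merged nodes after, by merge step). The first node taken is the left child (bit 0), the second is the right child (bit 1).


Huffman tree construction:
Step 1: Merge I(16) + C(21) = 37
Step 2: Merge D(28) + (I+C)(37) = 65
Read each symbol's code off the tree from the root (left child = 0, right child = 1).

Codes:
  I: 10 (length 2)
  C: 11 (length 2)
  D: 0 (length 1)
Average code length: 102/65 = 1.5692 bits/symbol


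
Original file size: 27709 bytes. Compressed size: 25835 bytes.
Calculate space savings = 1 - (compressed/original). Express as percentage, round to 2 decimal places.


ratio = compressed/original = 25835/27709 = 0.932369
savings = 1 - ratio = 1 - 0.932369 = 0.067631
as a percentage: 0.067631 * 100 = 6.76%

Space savings = 1 - 25835/27709 = 6.76%


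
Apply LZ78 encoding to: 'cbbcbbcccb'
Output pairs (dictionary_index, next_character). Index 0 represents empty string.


LZ78 encoding steps:
Dictionary: {0: ''}
Step 1: w='' (idx 0), next='c' -> output (0, 'c'), add 'c' as idx 1
Step 2: w='' (idx 0), next='b' -> output (0, 'b'), add 'b' as idx 2
Step 3: w='b' (idx 2), next='c' -> output (2, 'c'), add 'bc' as idx 3
Step 4: w='b' (idx 2), next='b' -> output (2, 'b'), add 'bb' as idx 4
Step 5: w='c' (idx 1), next='c' -> output (1, 'c'), add 'cc' as idx 5
Step 6: w='c' (idx 1), next='b' -> output (1, 'b'), add 'cb' as idx 6


Encoded: [(0, 'c'), (0, 'b'), (2, 'c'), (2, 'b'), (1, 'c'), (1, 'b')]


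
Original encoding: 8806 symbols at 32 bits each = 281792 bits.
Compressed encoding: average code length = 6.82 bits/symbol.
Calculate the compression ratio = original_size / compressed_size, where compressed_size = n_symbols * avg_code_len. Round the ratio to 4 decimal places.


original_size = n_symbols * orig_bits = 8806 * 32 = 281792 bits
compressed_size = n_symbols * avg_code_len = 8806 * 6.82 = 60056.92 bits
ratio = original_size / compressed_size = 281792 / 60056.92 = 4.6921

Compression ratio = 4.6921


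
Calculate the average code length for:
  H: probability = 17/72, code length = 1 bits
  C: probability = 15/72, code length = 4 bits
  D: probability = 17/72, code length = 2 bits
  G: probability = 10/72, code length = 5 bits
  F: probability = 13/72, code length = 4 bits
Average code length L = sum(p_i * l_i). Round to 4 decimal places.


Weighted contributions p_i * l_i:
  H: (17/72) * 1 = 17/72
  C: (15/72) * 4 = 60/72
  D: (17/72) * 2 = 34/72
  G: (10/72) * 5 = 50/72
  F: (13/72) * 4 = 52/72
Sum = (17 + 60 + 34 + 50 + 52)/72 = 213/72

L = 213/72 = 2.9583 bits/symbol


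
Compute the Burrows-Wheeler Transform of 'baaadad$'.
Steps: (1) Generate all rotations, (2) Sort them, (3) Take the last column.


Rotations (sorted):
  0: $baaadad -> last char: d
  1: aaadad$b -> last char: b
  2: aadad$ba -> last char: a
  3: ad$baaad -> last char: d
  4: adad$baa -> last char: a
  5: baaadad$ -> last char: $
  6: d$baaada -> last char: a
  7: dad$baaa -> last char: a


BWT = dbada$aa
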